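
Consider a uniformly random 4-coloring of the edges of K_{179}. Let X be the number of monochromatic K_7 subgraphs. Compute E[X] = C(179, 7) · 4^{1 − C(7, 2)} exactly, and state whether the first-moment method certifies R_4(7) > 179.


E[X] = C(179, 7) · 4^{1 − 21} = 1037437234460 · 4^{−20} = 1037437234460/1099511627776.
As a reduced fraction: E[X] = 259359308615/274877906944 ≈ 0.944.
Is E[X] < 1? YES.
Since E[X] < 1, there exists a 4-coloring of K_{179} with no monochromatic K_7; hence R_4(7) > 179.

E[X] = 259359308615/274877906944 ≈ 0.944; E[X] < 1, so R_4(7) > 179.


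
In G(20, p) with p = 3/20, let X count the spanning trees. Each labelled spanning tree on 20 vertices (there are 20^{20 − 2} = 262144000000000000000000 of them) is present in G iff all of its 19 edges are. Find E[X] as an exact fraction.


K_20 has 20^{20 − 2} = 262144000000000000000000 labelled spanning trees.
For each such spanning tree H, let X_H = 1 if all 19 edges of H are present in G. Then P[X_H = 1] = p^{19} = (3/20)^{19} = 1162261467/5242880000000000000000000.
By linearity of expectation: E[X] = Σ_H E[X_H] = 262144000000000000000000 · p^{19} = 262144000000000000000000 · 1162261467/5242880000000000000000000 = 1162261467/20.
Numerically: E[X] ≈ 5.81e+07.

E[X] = 262144000000000000000000 · (3/20)^{19} = 1162261467/20 ≈ 5.81e+07.


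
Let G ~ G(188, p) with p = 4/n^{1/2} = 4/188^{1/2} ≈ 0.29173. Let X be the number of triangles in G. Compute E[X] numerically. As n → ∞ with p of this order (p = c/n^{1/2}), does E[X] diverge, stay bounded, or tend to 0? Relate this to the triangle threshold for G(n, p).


Number of potential triangles: C(188, 3) = 1089836.
Each occurs with probability p³ ≈ (0.29173)³ ≈ 2.48280837e-02.
By linearity: E[X] = C(188, 3)·p³ ≈ 1089836 · 2.48280837e-02 ≈ 27058.539383.
Since α = 1/2 < 1, p = c/n^{1/2} ≫ 1/n is above the triangle threshold p ~ 1/n. Asymptotically E[X] ~ (c³/6)·n^{3(1−α)} = (4³/6)·n^{1.5} → ∞; triangles are abundant w.h.p.

E[X] ≈ 27058.539383; in regime p = Θ(1/n^{1/2}) E[X] diverges (above the triangle threshold p ~ 1/n).


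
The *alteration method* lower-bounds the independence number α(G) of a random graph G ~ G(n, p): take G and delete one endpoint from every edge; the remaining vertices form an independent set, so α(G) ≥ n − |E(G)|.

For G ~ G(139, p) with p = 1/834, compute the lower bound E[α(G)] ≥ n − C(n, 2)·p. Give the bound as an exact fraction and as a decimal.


E[|E(G)|] = C(139, 2)·p = 9591 · (1/834) = 23/2.
E[α(G)] ≥ n − E[|E(G)|] = 139 − 23/2 = 255/2.
Numerically: ≈ 127.50000.
(This is only a lower bound; the true E[α(G)] may be larger.)

E[α(G)] ≥ 255/2 ≈ 127.50000.


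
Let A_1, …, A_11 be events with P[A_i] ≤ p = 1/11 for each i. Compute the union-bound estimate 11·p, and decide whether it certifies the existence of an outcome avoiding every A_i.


Union bound: P[∪_{i=1}^{11} A_i] ≤ Σ_i P[A_i] ≤ 11·p = 11·(1/11) = 1.
Numerically: 1 ≈ 1.000000.
Is 1 < 1? NO.
Since the bound 1 is ≥ 1, the union bound is uninformative here; it does NOT by itself certify existence.

11·p = 1 ≈ 1.000000; existence NOT certified by the union bound.


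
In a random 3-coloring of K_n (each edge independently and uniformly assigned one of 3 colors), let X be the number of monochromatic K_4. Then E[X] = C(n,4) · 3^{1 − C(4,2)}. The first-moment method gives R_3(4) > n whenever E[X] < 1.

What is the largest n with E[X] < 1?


We need C(n, 4) · 3^{1 − 6} < 1, i.e. C(n, 4) < 3^{6 − 1} = 243.
Check values of n near the boundary:
  n = 8: C(8, 4) = 70; 70 < 243? YES
  n = 9: C(9, 4) = 126; 126 < 243? YES
  n = 10: C(10, 4) = 210; 210 < 243? YES
  n = 11: C(11, 4) = 330; 330 < 243? NO
The largest n with C(n, 4) < 243 is n = 10 (where E[X] = 70/81 ≈ 0.8641975). Hence R_3(4) > 10, i.e. R_3(4) ≥ 11.

Largest n = 10; hence R_3(4) > 10.


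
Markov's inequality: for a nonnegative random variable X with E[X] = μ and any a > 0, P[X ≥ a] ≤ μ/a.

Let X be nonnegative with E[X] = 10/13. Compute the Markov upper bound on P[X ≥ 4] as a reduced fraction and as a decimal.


μ = E[X] = 10/13, a = 4.
Markov: P[X ≥ 4] ≤ μ/a = (10/13)/4 = 5/26.
Numerically: ≈ 0.19231.
(Since a = 4 > μ = 0.76923, the bound 5/26 is < 1 and informative.)

P[X ≥ 4] ≤ 5/26 ≈ 0.19231.


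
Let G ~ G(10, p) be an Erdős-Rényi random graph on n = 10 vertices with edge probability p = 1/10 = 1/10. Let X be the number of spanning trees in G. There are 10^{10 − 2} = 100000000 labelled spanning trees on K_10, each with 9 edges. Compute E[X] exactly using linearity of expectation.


K_10 has 10^{10 − 2} = 100000000 labelled spanning trees.
For each such spanning tree H, let X_H = 1 if all 9 edges of H are present in G. Then P[X_H = 1] = p^{9} = (1/10)^{9} = 1/1000000000.
By linearity: E[X] = Σ_H E[X_H] = 100000000 · p^{9} = 100000000 · 1/1000000000 = 1/10.
Numerically: E[X] ≈ 0.1.

E[X] = 100000000 · (1/10)^{9} = 1/10 ≈ 0.1.


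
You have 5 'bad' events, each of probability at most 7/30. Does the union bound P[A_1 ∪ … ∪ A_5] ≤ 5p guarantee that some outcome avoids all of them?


Union bound: P[∪_{i=1}^{5} A_i] ≤ Σ_i P[A_i] ≤ 5·p = 5·(7/30) = 7/6.
Numerically: 7/6 ≈ 1.16667.
Is 7/6 < 1? NO.
Since the bound 7/6 is ≥ 1, the union bound is uninformative here; it does NOT by itself certify existence.

5·p = 7/6 ≈ 1.16667; existence NOT certified by the union bound.


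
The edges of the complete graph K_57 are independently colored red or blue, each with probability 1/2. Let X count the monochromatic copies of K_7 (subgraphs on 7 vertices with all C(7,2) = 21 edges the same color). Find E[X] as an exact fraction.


Let X = Σ_S X_S over the C(57, 7) = 264385836 subsets S of size 7, where X_S = 1 if the K_7 on S is monochromatic.
For a fixed S, the K_7 on S has C(7, 2) = 21 edges. P[all 21 edges red] = (1/2)^21, and likewise for blue, so P[monochromatic] = 2·(1/2)^21 = 2^{1 − 21} = 1/1048576.
By linearity of expectation: E[X] = C(57, 7) · 2^{1 − 21} = 264385836 · 1/1048576 = 66096459/262144.
Numerically: E[X] ≈ 252.1380.

E[X] = C(57,7)·2^(1−C(7,2)) = 66096459/262144 ≈ 252.1380.


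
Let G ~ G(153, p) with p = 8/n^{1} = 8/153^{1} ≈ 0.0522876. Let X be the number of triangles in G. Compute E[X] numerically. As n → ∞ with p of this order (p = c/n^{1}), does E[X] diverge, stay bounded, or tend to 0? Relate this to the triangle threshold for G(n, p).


Number of potential triangles: C(153, 3) = 585276.
Each occurs with probability p³ ≈ (0.0522876)³ ≈ 1.42953788e-04.
By linearity: E[X] = C(153, 3)·p³ ≈ 585276 · 1.42953788e-04 ≈ 83.667421.
Here α = 1, so p = 8/n is exactly at the triangle threshold p ~ 1/n. Asymptotically E[X] → c³/6 = 8³/6 = 256/3 ≈ 85.333333, a bounded constant. In this regime the triangle count is asymptotically Poisson(c³/6).

E[X] ≈ 83.667421; in regime p = Θ(1/n^{1}) E[X] stays bounded (at the triangle threshold p ~ 1/n).


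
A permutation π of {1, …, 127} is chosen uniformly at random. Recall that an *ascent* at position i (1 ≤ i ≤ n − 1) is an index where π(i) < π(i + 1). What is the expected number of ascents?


Write X = Σ X_I over i = 1, …, 126, with X_I the indicator of one ascent.
There are 126 indicators.
For each fixed i, the pair (π(i), π(i+1)) is a uniformly random ordered pair of distinct values from {1, …, 127}; by symmetry P[π(i) < π(i+1)] = 1/2.
By linearity: E[X] = 126 · (1/2) = (127 − 1) · (1/2) = 63 ≈ 63.000000.

E[X] = 63 = 63.000000.


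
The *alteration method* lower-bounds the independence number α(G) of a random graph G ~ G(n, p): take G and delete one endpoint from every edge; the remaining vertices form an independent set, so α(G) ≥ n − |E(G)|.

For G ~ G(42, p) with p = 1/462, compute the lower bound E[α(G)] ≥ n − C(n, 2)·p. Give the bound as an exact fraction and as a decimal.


E[|E(G)|] = C(42, 2)·p = 861 · (1/462) = 41/22.
E[α(G)] ≥ n − E[|E(G)|] = 42 − 41/22 = 883/22.
Numerically: ≈ 40.136364.
(This is only a lower bound; the true E[α(G)] may be larger.)

E[α(G)] ≥ 883/22 ≈ 40.136364.


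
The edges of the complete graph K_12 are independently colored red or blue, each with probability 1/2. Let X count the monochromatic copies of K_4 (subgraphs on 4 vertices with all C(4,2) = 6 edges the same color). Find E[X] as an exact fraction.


Let X = Σ_S X_S over the C(12, 4) = 495 subsets S of size 4, where X_S = 1 if the K_4 on S is monochromatic.
For a fixed S, the K_4 on S has C(4, 2) = 6 edges. P[all 6 edges red] = (1/2)^6, and likewise for blue, so P[monochromatic] = 2·(1/2)^6 = 2^{1 − 6} = 1/32.
By linearity of expectation: E[X] = C(12, 4) · 2^{1 − 6} = 495 · 1/32 = 495/32.
Numerically: E[X] ≈ 15.469.

E[X] = C(12,4)·2^(1−C(4,2)) = 495/32 ≈ 15.469.


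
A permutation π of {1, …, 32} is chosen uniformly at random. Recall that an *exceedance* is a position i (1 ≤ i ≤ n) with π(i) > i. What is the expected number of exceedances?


Write X = Σ_{i=1}^{32} X_i, where X_i = 1_{π(i) > i}.
For each fixed i, π(i) is uniform over {1, …, 32} (marginal of a uniform permutation), so P[π(i) > i] = (n − i)/n. Summing: Σ_{i=1}^{32} (n − i)/n = (0 + 1 + … + 31)/32 = 32(32 − 1)/(2·32) = (32 − 1)/2.
Hence E[X] = Σ_{i=1}^{32} (32 − i)/32 = 31/2 ≈ 15.500000.

E[X] = 31/2 = 15.500000.


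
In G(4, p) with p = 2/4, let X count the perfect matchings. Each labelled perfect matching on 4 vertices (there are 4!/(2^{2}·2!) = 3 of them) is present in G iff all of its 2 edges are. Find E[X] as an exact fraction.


K_4 has 4!/(2^{2}·2!) = 3 labelled perfect matchings.
For each such perfect matching H, let X_H = 1 if all 2 edges of H are present in G. Then P[X_H = 1] = p^{2} = (1/2)^{2} = 1/4.
By linearity: E[X] = Σ_H E[X_H] = 3 · p^{2} = 3 · 1/4 = 3/4.
Numerically: E[X] ≈ 0.75.

E[X] = 3 · (1/2)^{2} = 3/4 ≈ 0.75.


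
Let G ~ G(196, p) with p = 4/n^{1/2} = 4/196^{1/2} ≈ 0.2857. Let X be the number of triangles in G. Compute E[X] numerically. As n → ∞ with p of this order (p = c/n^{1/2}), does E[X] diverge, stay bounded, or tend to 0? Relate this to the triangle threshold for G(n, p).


Number of potential triangles: C(196, 3) = 1235780.
Each occurs with probability p³ ≈ (0.2857)³ ≈ 2.332362e-02.
By linearity: E[X] = C(196, 3)·p³ ≈ 1235780 · 2.332362e-02 ≈ 28822.8571.
Since α = 1/2 < 1, p = c/n^{1/2} ≫ 1/n is above the triangle threshold p ~ 1/n. Asymptotically E[X] ~ (c³/6)·n^{3(1−α)} = (4³/6)·n^{1.5} → ∞; triangles are abundant w.h.p.

E[X] ≈ 28822.8571; in regime p = Θ(1/n^{1/2}) E[X] diverges (above the triangle threshold p ~ 1/n).


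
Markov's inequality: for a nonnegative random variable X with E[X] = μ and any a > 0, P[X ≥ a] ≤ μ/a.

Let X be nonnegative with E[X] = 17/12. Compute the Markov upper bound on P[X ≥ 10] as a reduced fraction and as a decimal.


μ = E[X] = 17/12, a = 10.
Markov: P[X ≥ 10] ≤ μ/a = (17/12)/10 = 17/120.
Numerically: ≈ 0.142.
(Since a = 10 > μ = 1.417, the bound 17/120 is < 1 and informative.)

P[X ≥ 10] ≤ 17/120 ≈ 0.142.


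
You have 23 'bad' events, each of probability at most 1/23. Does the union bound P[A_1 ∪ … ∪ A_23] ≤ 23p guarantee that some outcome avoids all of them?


Union bound: P[∪_{i=1}^{23} A_i] ≤ Σ_i P[A_i] ≤ 23·p = 23·(1/23) = 1.
Numerically: 1 ≈ 1.00000.
Is 1 < 1? NO.
Since the bound 1 is ≥ 1, the union bound is uninformative here; it does NOT by itself certify existence.

23·p = 1 ≈ 1.00000; existence NOT certified by the union bound.


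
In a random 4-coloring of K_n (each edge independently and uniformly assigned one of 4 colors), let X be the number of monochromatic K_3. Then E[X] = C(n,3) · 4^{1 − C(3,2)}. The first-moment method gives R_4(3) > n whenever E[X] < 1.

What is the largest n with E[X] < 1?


We need C(n, 3) · 4^{1 − 3} < 1, i.e. C(n, 3) < 4^{3 − 1} = 16.
Check values of n near the boundary:
  n = 3: C(3, 3) = 1; 1 < 16? YES
  n = 4: C(4, 3) = 4; 4 < 16? YES
  n = 5: C(5, 3) = 10; 10 < 16? YES
  n = 6: C(6, 3) = 20; 20 < 16? NO
  n = 7: C(7, 3) = 35; 35 < 16? NO
The largest n with C(n, 3) < 16 is n = 5 (where E[X] = 5/8 ≈ 0.6250000). Hence R_4(3) > 5, i.e. R_4(3) ≥ 6.

Largest n = 5; hence R_4(3) > 5.


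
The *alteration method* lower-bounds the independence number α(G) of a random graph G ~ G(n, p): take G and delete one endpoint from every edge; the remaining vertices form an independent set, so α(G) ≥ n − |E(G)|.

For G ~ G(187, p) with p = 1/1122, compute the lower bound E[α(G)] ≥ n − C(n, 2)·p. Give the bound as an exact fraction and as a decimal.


E[|E(G)|] = C(187, 2)·p = 17391 · (1/1122) = 31/2.
E[α(G)] ≥ n − E[|E(G)|] = 187 − 31/2 = 343/2.
Numerically: ≈ 171.500.
(This is only a lower bound; the true E[α(G)] may be larger.)

E[α(G)] ≥ 343/2 ≈ 171.500.


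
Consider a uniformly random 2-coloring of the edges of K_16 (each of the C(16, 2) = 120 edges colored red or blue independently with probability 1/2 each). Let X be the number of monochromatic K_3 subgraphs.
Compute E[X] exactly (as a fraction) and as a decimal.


Let X = Σ_S X_S over the C(16, 3) = 560 subsets S of size 3, where X_S = 1 if the K_3 on S is monochromatic.
For a fixed S, the K_3 on S has C(3, 2) = 3 edges. P[all 3 edges red] = (1/2)^3, and likewise for blue, so P[monochromatic] = 2·(1/2)^3 = 2^{1 − 3} = 1/4.
Summing: E[X] = C(16, 3) · 2^{1 − 3} = 560 · 1/4 = 140.
Numerically: E[X] ≈ 140.0000.

E[X] = C(16,3)·2^(1−C(3,2)) = 140 ≈ 140.0000.


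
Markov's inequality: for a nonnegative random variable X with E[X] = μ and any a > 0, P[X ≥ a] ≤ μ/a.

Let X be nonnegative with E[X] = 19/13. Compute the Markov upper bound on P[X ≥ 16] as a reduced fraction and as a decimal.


μ = E[X] = 19/13, a = 16.
Markov: P[X ≥ 16] ≤ μ/a = (19/13)/16 = 19/208.
Numerically: ≈ 0.091.
(Since a = 16 > μ = 1.462, the bound 19/208 is < 1 and informative.)

P[X ≥ 16] ≤ 19/208 ≈ 0.091.


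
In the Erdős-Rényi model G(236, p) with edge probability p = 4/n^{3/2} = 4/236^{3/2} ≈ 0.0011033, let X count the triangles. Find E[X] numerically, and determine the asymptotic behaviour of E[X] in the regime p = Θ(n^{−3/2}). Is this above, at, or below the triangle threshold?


Number of potential triangles: C(236, 3) = 2162940.
Each occurs with probability p³ ≈ (0.0011033)³ ≈ 1.34299984e-09.
By linearity: E[X] = C(236, 3)·p³ ≈ 2162940 · 1.34299984e-09 ≈ 0.002905.
Since α = 3/2 > 1, p = c/n^{3/2} = o(1/n) is below the triangle threshold p ~ 1/n. Asymptotically E[X] ~ (c³/6)·n^{3(1−α)} = (4³/6)·n^{-1.5} → 0, so by Markov's inequality G has no triangles w.h.p.

E[X] ≈ 0.002905; in regime p = Θ(1/n^{3/2}) E[X] tends to 0 (below the triangle threshold p ~ 1/n).


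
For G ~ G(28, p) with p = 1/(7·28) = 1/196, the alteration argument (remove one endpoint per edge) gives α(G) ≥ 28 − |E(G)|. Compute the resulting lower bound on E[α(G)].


E[|E(G)|] = C(28, 2)·p = 378 · (1/196) = 27/14.
E[α(G)] ≥ n − E[|E(G)|] = 28 − 27/14 = 365/14.
Numerically: ≈ 26.0714.
(This is only a lower bound; the true E[α(G)] may be larger.)

E[α(G)] ≥ 365/14 ≈ 26.0714.


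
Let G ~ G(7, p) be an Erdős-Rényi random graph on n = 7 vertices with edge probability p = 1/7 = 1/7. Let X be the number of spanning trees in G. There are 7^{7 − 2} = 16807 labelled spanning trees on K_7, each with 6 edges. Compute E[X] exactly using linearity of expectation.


K_7 has 7^{7 − 2} = 16807 labelled spanning trees.
For each such spanning tree H, let X_H = 1 if all 6 edges of H are present in G. Then P[X_H = 1] = p^{6} = (1/7)^{6} = 1/117649.
By linearity of expectation: E[X] = Σ_H E[X_H] = 16807 · p^{6} = 16807 · 1/117649 = 1/7.
Numerically: E[X] ≈ 0.1429.

E[X] = 16807 · (1/7)^{6} = 1/7 ≈ 0.1429.


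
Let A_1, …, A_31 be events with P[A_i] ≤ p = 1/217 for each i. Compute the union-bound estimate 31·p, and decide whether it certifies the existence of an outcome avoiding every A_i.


Union bound: P[∪_{i=1}^{31} A_i] ≤ Σ_i P[A_i] ≤ 31·p = 31·(1/217) = 1/7.
Numerically: 1/7 ≈ 0.1428571.
Is 1/7 < 1? YES.
Since P[∪ A_i] ≤ 1/7 < 1, the complement has P[∩ A_i^c] ≥ 1 − 1/7 = 6/7 > 0, so some outcome avoids every A_i.

31·p = 1/7 ≈ 0.1428571; existence CERTIFIED by the union bound.


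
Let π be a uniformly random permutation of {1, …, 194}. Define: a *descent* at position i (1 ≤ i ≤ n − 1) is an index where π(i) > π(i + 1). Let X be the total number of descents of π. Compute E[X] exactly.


Write X = Σ X_I over i = 1, …, 193, with X_I the indicator of one descent.
There are 193 indicators.
For each fixed i, the pair (π(i), π(i+1)) is a uniformly random ordered pair of distinct values from {1, …, 194}; by symmetry P[π(i) > π(i+1)] = 1/2.
By linearity: E[X] = 193 · (1/2) = (194 − 1) · (1/2) = 193/2 ≈ 96.50000.

E[X] = 193/2 = 96.50000.


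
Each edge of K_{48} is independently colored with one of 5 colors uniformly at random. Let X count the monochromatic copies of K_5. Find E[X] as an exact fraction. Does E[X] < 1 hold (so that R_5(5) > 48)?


E[X] = C(48, 5) · 5^{1 − 10} = 1712304 · 5^{−9} = 1712304/1953125.
As a reduced fraction: E[X] = 1712304/1953125 ≈ 0.876700.
Is E[X] < 1? YES.
Since E[X] < 1, there exists a 5-coloring of K_{48} with no monochromatic K_5; hence R_5(5) > 48.

E[X] = 1712304/1953125 ≈ 0.876700; E[X] < 1, so R_5(5) > 48.


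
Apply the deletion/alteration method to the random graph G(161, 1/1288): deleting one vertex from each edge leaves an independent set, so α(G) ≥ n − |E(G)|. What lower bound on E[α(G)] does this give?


E[|E(G)|] = C(161, 2)·p = 12880 · (1/1288) = 10.
E[α(G)] ≥ n − E[|E(G)|] = 161 − 10 = 151.
Numerically: ≈ 151.0000.
(This is only a lower bound; the true E[α(G)] may be larger.)

E[α(G)] ≥ 151 ≈ 151.0000.


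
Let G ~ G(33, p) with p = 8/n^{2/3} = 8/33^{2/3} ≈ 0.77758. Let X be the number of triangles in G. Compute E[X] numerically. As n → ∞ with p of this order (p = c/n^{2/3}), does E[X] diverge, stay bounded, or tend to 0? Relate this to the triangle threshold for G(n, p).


Number of potential triangles: C(33, 3) = 5456.
Each occurs with probability p³ ≈ (0.77758)³ ≈ 4.7015611e-01.
By linearity: E[X] = C(33, 3)·p³ ≈ 5456 · 4.7015611e-01 ≈ 2565.17172.
Since α = 2/3 < 1, p = c/n^{2/3} ≫ 1/n is above the triangle threshold p ~ 1/n. Asymptotically E[X] ~ (c³/6)·n^{3(1−α)} = (8³/6)·n^{1} → ∞; triangles are abundant w.h.p.

E[X] ≈ 2565.17172; in regime p = Θ(1/n^{2/3}) E[X] diverges (above the triangle threshold p ~ 1/n).


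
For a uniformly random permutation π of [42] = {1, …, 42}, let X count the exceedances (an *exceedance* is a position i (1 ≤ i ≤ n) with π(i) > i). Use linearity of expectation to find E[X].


Write X = Σ_{i=1}^{42} X_i, where X_i = 1_{π(i) > i}.
For each fixed i, π(i) is uniform over {1, …, 42} (marginal of a uniform permutation), so P[π(i) > i] = (n − i)/n. Summing: Σ_{i=1}^{42} (n − i)/n = (0 + 1 + … + 41)/42 = 42(42 − 1)/(2·42) = (42 − 1)/2.
Hence E[X] = Σ_{i=1}^{42} (42 − i)/42 = 41/2 ≈ 20.500.

E[X] = 41/2 = 20.500.


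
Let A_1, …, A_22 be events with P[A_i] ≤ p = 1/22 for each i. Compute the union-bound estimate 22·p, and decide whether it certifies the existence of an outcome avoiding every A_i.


Union bound: P[∪_{i=1}^{22} A_i] ≤ Σ_i P[A_i] ≤ 22·p = 22·(1/22) = 1.
Numerically: 1 ≈ 1.000.
Is 1 < 1? NO.
Since the bound 1 is ≥ 1, the union bound is uninformative here; it does NOT by itself certify existence.

22·p = 1 ≈ 1.000; existence NOT certified by the union bound.


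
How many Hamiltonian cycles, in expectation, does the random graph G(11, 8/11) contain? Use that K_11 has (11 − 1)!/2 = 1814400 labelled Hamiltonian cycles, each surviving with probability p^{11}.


K_11 has (11 − 1)!/2 = 1814400 labelled Hamiltonian cycles.
For each such Hamiltonian cycle H, let X_H = 1 if all 11 edges of H are present in G. Then P[X_H = 1] = p^{11} = (8/11)^{11} = 8589934592/285311670611.
By linearity: E[X] = Σ_H E[X_H] = 1814400 · p^{11} = 1814400 · 8589934592/285311670611 = 15585577323724800/285311670611.
Numerically: E[X] ≈ 5.46e+04.

E[X] = 1814400 · (8/11)^{11} = 15585577323724800/285311670611 ≈ 5.46e+04.


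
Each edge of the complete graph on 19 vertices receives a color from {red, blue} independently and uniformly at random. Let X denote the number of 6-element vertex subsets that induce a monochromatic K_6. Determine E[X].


Let X = Σ_S X_S over the C(19, 6) = 27132 subsets S of size 6, where X_S = 1 if the K_6 on S is monochromatic.
For a fixed S, the K_6 on S has C(6, 2) = 15 edges. P[all 15 edges red] = (1/2)^15, and likewise for blue, so P[monochromatic] = 2·(1/2)^15 = 2^{1 − 15} = 1/16384.
Summing: E[X] = C(19, 6) · 2^{1 − 15} = 27132 · 1/16384 = 6783/4096.
Numerically: E[X] ≈ 1.656006.

E[X] = C(19,6)·2^(1−C(6,2)) = 6783/4096 ≈ 1.656006.


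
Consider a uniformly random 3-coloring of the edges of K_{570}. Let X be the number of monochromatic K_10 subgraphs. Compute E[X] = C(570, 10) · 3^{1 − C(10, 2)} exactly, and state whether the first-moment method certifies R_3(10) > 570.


E[X] = C(570, 10) · 3^{1 − 45} = 921524823451961408691 · 3^{−44} = 921524823451961408691/984770902183611232881.
As a reduced fraction: E[X] = 34130549016739311433/36472996377170786403 ≈ 0.936.
Is E[X] < 1? YES.
Since E[X] < 1, there exists a 3-coloring of K_{570} with no monochromatic K_10; hence R_3(10) > 570.

E[X] = 34130549016739311433/36472996377170786403 ≈ 0.936; E[X] < 1, so R_3(10) > 570.


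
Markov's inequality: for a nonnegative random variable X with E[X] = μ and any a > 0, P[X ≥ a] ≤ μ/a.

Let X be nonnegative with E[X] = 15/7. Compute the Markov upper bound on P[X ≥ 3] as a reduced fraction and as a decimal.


μ = E[X] = 15/7, a = 3.
Markov: P[X ≥ 3] ≤ μ/a = (15/7)/3 = 5/7.
Numerically: ≈ 0.714286.
(Since a = 3 > μ = 2.142857, the bound 5/7 is < 1 and informative.)

P[X ≥ 3] ≤ 5/7 ≈ 0.714286.


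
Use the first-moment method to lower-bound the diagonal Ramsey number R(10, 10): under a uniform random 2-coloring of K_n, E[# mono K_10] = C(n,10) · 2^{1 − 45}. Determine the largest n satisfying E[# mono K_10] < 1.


We need C(n, 10) · 2^{1 − 45} < 1, i.e. C(n, 10) < 2^{45 − 1} = 17592186044416.
Check values of n near the boundary:
  n = 98: C(98, 10) = 14005614014756; 14005614014756 < 17592186044416? YES
  n = 99: C(99, 10) = 15579278510796; 15579278510796 < 17592186044416? YES
  n = 100: C(100, 10) = 17310309456440; 17310309456440 < 17592186044416? YES
  n = 101: C(101, 10) = 19212541264840; 19212541264840 < 17592186044416? NO
  n = 102: C(102, 10) = 21300860967540; 21300860967540 < 17592186044416? NO
The largest n with C(n, 10) < 17592186044416 is n = 100 (where E[X] = 2163788682055/2199023255552 ≈ 0.983977). Hence R(10, 10) > 100, i.e. R(10, 10) ≥ 101.

Largest n = 100; hence R(10, 10) > 100.


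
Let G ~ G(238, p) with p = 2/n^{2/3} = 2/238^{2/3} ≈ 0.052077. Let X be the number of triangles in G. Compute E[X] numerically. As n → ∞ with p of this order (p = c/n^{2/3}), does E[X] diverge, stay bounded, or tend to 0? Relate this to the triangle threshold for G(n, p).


Number of potential triangles: C(238, 3) = 2218636.
Each occurs with probability p³ ≈ (0.052077)³ ≈ 1.4123296e-04.
By linearity: E[X] = C(238, 3)·p³ ≈ 2218636 · 1.4123296e-04 ≈ 313.34454.
Since α = 2/3 < 1, p = c/n^{2/3} ≫ 1/n is above the triangle threshold p ~ 1/n. Asymptotically E[X] ~ (c³/6)·n^{3(1−α)} = (2³/6)·n^{1} → ∞; triangles are abundant w.h.p.

E[X] ≈ 313.34454; in regime p = Θ(1/n^{2/3}) E[X] diverges (above the triangle threshold p ~ 1/n).


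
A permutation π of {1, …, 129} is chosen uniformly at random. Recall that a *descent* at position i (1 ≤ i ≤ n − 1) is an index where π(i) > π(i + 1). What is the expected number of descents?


Write X = Σ X_I over i = 1, …, 128, with X_I the indicator of one descent.
There are 128 indicators.
For each fixed i, the pair (π(i), π(i+1)) is a uniformly random ordered pair of distinct values from {1, …, 129}; by symmetry P[π(i) > π(i+1)] = 1/2.
By linearity: E[X] = 128 · (1/2) = (129 − 1) · (1/2) = 64 ≈ 64.000.

E[X] = 64 = 64.000.


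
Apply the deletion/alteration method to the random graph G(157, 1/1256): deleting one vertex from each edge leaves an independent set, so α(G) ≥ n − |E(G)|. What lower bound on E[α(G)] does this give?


E[|E(G)|] = C(157, 2)·p = 12246 · (1/1256) = 39/4.
E[α(G)] ≥ n − E[|E(G)|] = 157 − 39/4 = 589/4.
Numerically: ≈ 147.25000.
(This is only a lower bound; the true E[α(G)] may be larger.)

E[α(G)] ≥ 589/4 ≈ 147.25000.


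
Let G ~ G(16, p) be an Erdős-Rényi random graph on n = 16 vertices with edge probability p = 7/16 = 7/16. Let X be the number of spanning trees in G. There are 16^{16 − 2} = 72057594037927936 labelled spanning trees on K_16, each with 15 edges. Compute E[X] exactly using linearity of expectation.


K_16 has 16^{16 − 2} = 72057594037927936 labelled spanning trees.
For each such spanning tree H, let X_H = 1 if all 15 edges of H are present in G. Then P[X_H = 1] = p^{15} = (7/16)^{15} = 4747561509943/1152921504606846976.
By linearity of expectation: E[X] = Σ_H E[X_H] = 72057594037927936 · p^{15} = 72057594037927936 · 4747561509943/1152921504606846976 = 4747561509943/16.
Numerically: E[X] ≈ 2.967e+11.

E[X] = 72057594037927936 · (7/16)^{15} = 4747561509943/16 ≈ 2.967e+11.


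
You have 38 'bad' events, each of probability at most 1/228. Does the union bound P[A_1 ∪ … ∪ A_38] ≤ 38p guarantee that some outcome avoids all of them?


Union bound: P[∪_{i=1}^{38} A_i] ≤ Σ_i P[A_i] ≤ 38·p = 38·(1/228) = 1/6.
Numerically: 1/6 ≈ 0.167.
Is 1/6 < 1? YES.
Since P[∪ A_i] ≤ 1/6 < 1, the complement has P[∩ A_i^c] ≥ 1 − 1/6 = 5/6 > 0, so some outcome avoids every A_i.

38·p = 1/6 ≈ 0.167; existence CERTIFIED by the union bound.


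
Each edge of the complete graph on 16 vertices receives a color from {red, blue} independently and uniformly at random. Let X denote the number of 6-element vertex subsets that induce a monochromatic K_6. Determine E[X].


Let X = Σ_S X_S over the C(16, 6) = 8008 subsets S of size 6, where X_S = 1 if the K_6 on S is monochromatic.
For a fixed S, the K_6 on S has C(6, 2) = 15 edges. P[all 15 edges red] = (1/2)^15, and likewise for blue, so P[monochromatic] = 2·(1/2)^15 = 2^{1 − 15} = 1/16384.
By linearity: E[X] = C(16, 6) · 2^{1 − 15} = 8008 · 1/16384 = 1001/2048.
Numerically: E[X] ≈ 0.488770.

E[X] = C(16,6)·2^(1−C(6,2)) = 1001/2048 ≈ 0.488770.


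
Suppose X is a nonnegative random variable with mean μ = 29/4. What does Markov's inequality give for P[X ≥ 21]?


μ = E[X] = 29/4, a = 21.
Markov: P[X ≥ 21] ≤ μ/a = (29/4)/21 = 29/84.
Numerically: ≈ 0.34524.
(Since a = 21 > μ = 7.25000, the bound 29/84 is < 1 and informative.)

P[X ≥ 21] ≤ 29/84 ≈ 0.34524.


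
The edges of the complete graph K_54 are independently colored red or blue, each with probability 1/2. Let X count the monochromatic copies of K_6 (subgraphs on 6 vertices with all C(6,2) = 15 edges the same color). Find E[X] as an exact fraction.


Let X = Σ_S X_S over the C(54, 6) = 25827165 subsets S of size 6, where X_S = 1 if the K_6 on S is monochromatic.
For a fixed S, the K_6 on S has C(6, 2) = 15 edges. P[all 15 edges red] = (1/2)^15, and likewise for blue, so P[monochromatic] = 2·(1/2)^15 = 2^{1 − 15} = 1/16384.
Summing: E[X] = C(54, 6) · 2^{1 − 15} = 25827165 · 1/16384 = 25827165/16384.
Numerically: E[X] ≈ 1576.3651.

E[X] = C(54,6)·2^(1−C(6,2)) = 25827165/16384 ≈ 1576.3651.


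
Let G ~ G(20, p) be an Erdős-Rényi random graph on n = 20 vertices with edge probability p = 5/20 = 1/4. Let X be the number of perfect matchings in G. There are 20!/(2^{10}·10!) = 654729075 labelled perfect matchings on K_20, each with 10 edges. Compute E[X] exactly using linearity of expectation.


K_20 has 20!/(2^{10}·10!) = 654729075 labelled perfect matchings.
For each such perfect matching H, let X_H = 1 if all 10 edges of H are present in G. Then P[X_H = 1] = p^{10} = (1/4)^{10} = 1/1048576.
Summing the indicators: E[X] = Σ_H E[X_H] = 654729075 · p^{10} = 654729075 · 1/1048576 = 654729075/1048576.
Numerically: E[X] ≈ 624.

E[X] = 654729075 · (1/4)^{10} = 654729075/1048576 ≈ 624.


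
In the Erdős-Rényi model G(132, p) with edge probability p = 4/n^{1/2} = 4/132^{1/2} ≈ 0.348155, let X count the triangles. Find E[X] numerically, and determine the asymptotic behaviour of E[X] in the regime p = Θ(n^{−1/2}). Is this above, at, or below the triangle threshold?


Number of potential triangles: C(132, 3) = 374660.
Each occurs with probability p³ ≈ (0.348155)³ ≈ 4.22006439e-02.
By linearity: E[X] = C(132, 3)·p³ ≈ 374660 · 4.22006439e-02 ≈ 15810.893232.
Since α = 1/2 < 1, p = c/n^{1/2} ≫ 1/n is above the triangle threshold p ~ 1/n. Asymptotically E[X] ~ (c³/6)·n^{3(1−α)} = (4³/6)·n^{1.5} → ∞; triangles are abundant w.h.p.

E[X] ≈ 15810.893232; in regime p = Θ(1/n^{1/2}) E[X] diverges (above the triangle threshold p ~ 1/n).


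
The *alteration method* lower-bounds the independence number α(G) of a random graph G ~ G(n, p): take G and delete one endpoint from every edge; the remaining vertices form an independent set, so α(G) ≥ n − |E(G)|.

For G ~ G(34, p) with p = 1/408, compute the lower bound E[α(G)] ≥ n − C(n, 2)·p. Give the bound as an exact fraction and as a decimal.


E[|E(G)|] = C(34, 2)·p = 561 · (1/408) = 11/8.
E[α(G)] ≥ n − E[|E(G)|] = 34 − 11/8 = 261/8.
Numerically: ≈ 32.62500.
(This is only a lower bound; the true E[α(G)] may be larger.)

E[α(G)] ≥ 261/8 ≈ 32.62500.


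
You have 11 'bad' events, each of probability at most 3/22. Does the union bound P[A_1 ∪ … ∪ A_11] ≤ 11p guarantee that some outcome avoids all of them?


Union bound: P[∪_{i=1}^{11} A_i] ≤ Σ_i P[A_i] ≤ 11·p = 11·(3/22) = 3/2.
Numerically: 3/2 ≈ 1.50000.
Is 3/2 < 1? NO.
Since the bound 3/2 is ≥ 1, the union bound is uninformative here; it does NOT by itself certify existence.

11·p = 3/2 ≈ 1.50000; existence NOT certified by the union bound.


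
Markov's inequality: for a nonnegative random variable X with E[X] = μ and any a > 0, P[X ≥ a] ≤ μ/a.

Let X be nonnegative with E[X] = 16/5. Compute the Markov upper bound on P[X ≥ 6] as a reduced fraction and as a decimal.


μ = E[X] = 16/5, a = 6.
Markov: P[X ≥ 6] ≤ μ/a = (16/5)/6 = 8/15.
Numerically: ≈ 0.5333.
(Since a = 6 > μ = 3.2000, the bound 8/15 is < 1 and informative.)

P[X ≥ 6] ≤ 8/15 ≈ 0.5333.


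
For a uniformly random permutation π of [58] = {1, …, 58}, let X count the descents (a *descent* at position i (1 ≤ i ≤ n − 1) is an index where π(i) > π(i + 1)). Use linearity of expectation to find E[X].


Write X = Σ X_I over i = 1, …, 57, with X_I the indicator of one descent.
There are 57 indicators.
For each fixed i, the pair (π(i), π(i+1)) is a uniformly random ordered pair of distinct values from {1, …, 58}; by symmetry P[π(i) > π(i+1)] = 1/2.
By linearity: E[X] = 57 · (1/2) = (58 − 1) · (1/2) = 57/2 ≈ 28.5000.

E[X] = 57/2 = 28.5000.


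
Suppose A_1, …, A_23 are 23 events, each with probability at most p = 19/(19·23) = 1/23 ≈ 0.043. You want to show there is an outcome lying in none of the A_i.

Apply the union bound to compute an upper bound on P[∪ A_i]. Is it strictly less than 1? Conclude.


Union bound: P[∪_{i=1}^{23} A_i] ≤ Σ_i P[A_i] ≤ 23·p = 23·(1/23) = 1.
Numerically: 1 ≈ 1.000.
Is 1 < 1? NO.
Since the bound 1 is ≥ 1, the union bound is uninformative here; it does NOT by itself certify existence.

23·p = 1 ≈ 1.000; existence NOT certified by the union bound.


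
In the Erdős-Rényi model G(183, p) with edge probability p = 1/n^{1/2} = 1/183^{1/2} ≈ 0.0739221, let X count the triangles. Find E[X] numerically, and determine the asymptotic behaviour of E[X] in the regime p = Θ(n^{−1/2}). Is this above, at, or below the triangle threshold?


Number of potential triangles: C(183, 3) = 1004731.
Each occurs with probability p³ ≈ (0.0739221)³ ≈ 4.03946050e-04.
By linearity: E[X] = C(183, 3)·p³ ≈ 1004731 · 4.03946050e-04 ≈ 405.857118.
Since α = 1/2 < 1, p = c/n^{1/2} ≫ 1/n is above the triangle threshold p ~ 1/n. Asymptotically E[X] ~ (c³/6)·n^{3(1−α)} = (1³/6)·n^{1.5} → ∞; triangles are abundant w.h.p.

E[X] ≈ 405.857118; in regime p = Θ(1/n^{1/2}) E[X] diverges (above the triangle threshold p ~ 1/n).


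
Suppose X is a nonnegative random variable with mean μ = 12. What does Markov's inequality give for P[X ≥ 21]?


μ = E[X] = 12, a = 21.
Markov: P[X ≥ 21] ≤ μ/a = (12)/21 = 4/7.
Numerically: ≈ 0.5714.
(Since a = 21 > μ = 12.0000, the bound 4/7 is < 1 and informative.)

P[X ≥ 21] ≤ 4/7 ≈ 0.5714.


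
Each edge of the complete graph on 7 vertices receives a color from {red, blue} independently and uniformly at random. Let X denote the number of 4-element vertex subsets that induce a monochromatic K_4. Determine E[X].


Let X = Σ_S X_S over the C(7, 4) = 35 subsets S of size 4, where X_S = 1 if the K_4 on S is monochromatic.
For a fixed S, the K_4 on S has C(4, 2) = 6 edges. P[all 6 edges red] = (1/2)^6, and likewise for blue, so P[monochromatic] = 2·(1/2)^6 = 2^{1 − 6} = 1/32.
By linearity: E[X] = C(7, 4) · 2^{1 − 6} = 35 · 1/32 = 35/32.
Numerically: E[X] ≈ 1.0938.

E[X] = C(7,4)·2^(1−C(4,2)) = 35/32 ≈ 1.0938.


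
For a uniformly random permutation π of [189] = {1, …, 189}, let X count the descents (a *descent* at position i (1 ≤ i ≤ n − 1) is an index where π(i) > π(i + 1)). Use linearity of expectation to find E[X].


Write X = Σ X_I over i = 1, …, 188, with X_I the indicator of one descent.
There are 188 indicators.
For each fixed i, the pair (π(i), π(i+1)) is a uniformly random ordered pair of distinct values from {1, …, 189}; by symmetry P[π(i) > π(i+1)] = 1/2.
By linearity: E[X] = 188 · (1/2) = (189 − 1) · (1/2) = 94 ≈ 94.0000.

E[X] = 94 = 94.0000.


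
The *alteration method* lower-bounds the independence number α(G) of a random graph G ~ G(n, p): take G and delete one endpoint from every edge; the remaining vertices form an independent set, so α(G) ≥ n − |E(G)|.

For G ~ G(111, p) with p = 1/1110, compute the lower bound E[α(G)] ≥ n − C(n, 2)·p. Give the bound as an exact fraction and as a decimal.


E[|E(G)|] = C(111, 2)·p = 6105 · (1/1110) = 11/2.
E[α(G)] ≥ n − E[|E(G)|] = 111 − 11/2 = 211/2.
Numerically: ≈ 105.50000.
(This is only a lower bound; the true E[α(G)] may be larger.)

E[α(G)] ≥ 211/2 ≈ 105.50000.


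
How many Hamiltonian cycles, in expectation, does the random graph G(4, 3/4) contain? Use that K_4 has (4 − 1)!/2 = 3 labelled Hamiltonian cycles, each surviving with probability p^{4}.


K_4 has (4 − 1)!/2 = 3 labelled Hamiltonian cycles.
For each such Hamiltonian cycle H, let X_H = 1 if all 4 edges of H are present in G. Then P[X_H = 1] = p^{4} = (3/4)^{4} = 81/256.
By linearity: E[X] = Σ_H E[X_H] = 3 · p^{4} = 3 · 81/256 = 243/256.
Numerically: E[X] ≈ 0.9492.

E[X] = 3 · (3/4)^{4} = 243/256 ≈ 0.9492.


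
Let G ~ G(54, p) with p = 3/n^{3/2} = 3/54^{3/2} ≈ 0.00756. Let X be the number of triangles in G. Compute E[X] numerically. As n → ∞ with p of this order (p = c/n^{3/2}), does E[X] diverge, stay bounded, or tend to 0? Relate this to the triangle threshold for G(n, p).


Number of potential triangles: C(54, 3) = 24804.
Each occurs with probability p³ ≈ (0.00756)³ ≈ 4.32108e-07.
By linearity: E[X] = C(54, 3)·p³ ≈ 24804 · 4.32108e-07 ≈ 0.011.
Since α = 3/2 > 1, p = c/n^{3/2} = o(1/n) is below the triangle threshold p ~ 1/n. Asymptotically E[X] ~ (c³/6)·n^{3(1−α)} = (3³/6)·n^{-1.5} → 0, so by Markov's inequality G has no triangles w.h.p.

E[X] ≈ 0.011; in regime p = Θ(1/n^{3/2}) E[X] tends to 0 (below the triangle threshold p ~ 1/n).


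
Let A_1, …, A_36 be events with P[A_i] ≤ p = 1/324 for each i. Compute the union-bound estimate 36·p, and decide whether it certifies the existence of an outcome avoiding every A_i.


Union bound: P[∪_{i=1}^{36} A_i] ≤ Σ_i P[A_i] ≤ 36·p = 36·(1/324) = 1/9.
Numerically: 1/9 ≈ 0.111111.
Is 1/9 < 1? YES.
Since P[∪ A_i] ≤ 1/9 < 1, the complement has P[∩ A_i^c] ≥ 1 − 1/9 = 8/9 > 0, so some outcome avoids every A_i.

36·p = 1/9 ≈ 0.111111; existence CERTIFIED by the union bound.


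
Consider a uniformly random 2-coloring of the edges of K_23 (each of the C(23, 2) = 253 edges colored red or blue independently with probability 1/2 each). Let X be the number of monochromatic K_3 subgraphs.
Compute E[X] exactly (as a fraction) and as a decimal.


Let X = Σ_S X_S over the C(23, 3) = 1771 subsets S of size 3, where X_S = 1 if the K_3 on S is monochromatic.
For a fixed S, the K_3 on S has C(3, 2) = 3 edges. P[all 3 edges red] = (1/2)^3, and likewise for blue, so P[monochromatic] = 2·(1/2)^3 = 2^{1 − 3} = 1/4.
By linearity of expectation: E[X] = C(23, 3) · 2^{1 − 3} = 1771 · 1/4 = 1771/4.
Numerically: E[X] ≈ 442.75000.

E[X] = C(23,3)·2^(1−C(3,2)) = 1771/4 ≈ 442.75000.


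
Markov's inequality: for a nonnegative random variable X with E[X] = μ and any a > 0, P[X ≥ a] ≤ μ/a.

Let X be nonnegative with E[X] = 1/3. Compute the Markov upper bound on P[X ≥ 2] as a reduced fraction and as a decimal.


μ = E[X] = 1/3, a = 2.
Markov: P[X ≥ 2] ≤ μ/a = (1/3)/2 = 1/6.
Numerically: ≈ 0.167.
(Since a = 2 > μ = 0.333, the bound 1/6 is < 1 and informative.)

P[X ≥ 2] ≤ 1/6 ≈ 0.167.


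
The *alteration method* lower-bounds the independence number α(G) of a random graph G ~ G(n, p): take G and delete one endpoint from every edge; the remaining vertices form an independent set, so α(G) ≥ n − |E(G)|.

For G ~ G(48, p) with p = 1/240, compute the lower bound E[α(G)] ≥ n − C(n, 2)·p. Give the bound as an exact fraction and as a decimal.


E[|E(G)|] = C(48, 2)·p = 1128 · (1/240) = 47/10.
E[α(G)] ≥ n − E[|E(G)|] = 48 − 47/10 = 433/10.
Numerically: ≈ 43.300.
(This is only a lower bound; the true E[α(G)] may be larger.)

E[α(G)] ≥ 433/10 ≈ 43.300.


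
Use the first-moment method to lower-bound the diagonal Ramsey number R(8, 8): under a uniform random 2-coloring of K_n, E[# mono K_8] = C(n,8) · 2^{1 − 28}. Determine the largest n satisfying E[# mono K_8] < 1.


We need C(n, 8) · 2^{1 − 28} < 1, i.e. C(n, 8) < 2^{28 − 1} = 134217728.
Check values of n near the boundary:
  n = 41: C(41, 8) = 95548245; 95548245 < 134217728? YES
  n = 42: C(42, 8) = 118030185; 118030185 < 134217728? YES
  n = 43: C(43, 8) = 145008513; 145008513 < 134217728? NO
  n = 44: C(44, 8) = 177232627; 177232627 < 134217728? NO
  n = 45: C(45, 8) = 215553195; 215553195 < 134217728? NO
The largest n with C(n, 8) < 134217728 is n = 42 (where E[X] = 118030185/134217728 ≈ 0.879393). Hence R(8, 8) > 42, i.e. R(8, 8) ≥ 43.

Largest n = 42; hence R(8, 8) > 42.


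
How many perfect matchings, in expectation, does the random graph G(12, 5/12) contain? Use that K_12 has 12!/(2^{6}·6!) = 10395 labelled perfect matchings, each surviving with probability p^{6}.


K_12 has 12!/(2^{6}·6!) = 10395 labelled perfect matchings.
For each such perfect matching H, let X_H = 1 if all 6 edges of H are present in G. Then P[X_H = 1] = p^{6} = (5/12)^{6} = 15625/2985984.
Summing the indicators: E[X] = Σ_H E[X_H] = 10395 · p^{6} = 10395 · 15625/2985984 = 6015625/110592.
Numerically: E[X] ≈ 54.39.

E[X] = 10395 · (5/12)^{6} = 6015625/110592 ≈ 54.39.


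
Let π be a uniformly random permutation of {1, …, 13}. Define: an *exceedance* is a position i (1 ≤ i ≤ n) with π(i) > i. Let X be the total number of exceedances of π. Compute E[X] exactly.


Write X = Σ_{i=1}^{13} X_i, where X_i = 1_{π(i) > i}.
For each fixed i, π(i) is uniform over {1, …, 13} (marginal of a uniform permutation), so P[π(i) > i] = (n − i)/n. Summing: Σ_{i=1}^{13} (n − i)/n = (0 + 1 + … + 12)/13 = 13(13 − 1)/(2·13) = (13 − 1)/2.
Hence E[X] = Σ_{i=1}^{13} (13 − i)/13 = 6 ≈ 6.0000.

E[X] = 6 = 6.0000.
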